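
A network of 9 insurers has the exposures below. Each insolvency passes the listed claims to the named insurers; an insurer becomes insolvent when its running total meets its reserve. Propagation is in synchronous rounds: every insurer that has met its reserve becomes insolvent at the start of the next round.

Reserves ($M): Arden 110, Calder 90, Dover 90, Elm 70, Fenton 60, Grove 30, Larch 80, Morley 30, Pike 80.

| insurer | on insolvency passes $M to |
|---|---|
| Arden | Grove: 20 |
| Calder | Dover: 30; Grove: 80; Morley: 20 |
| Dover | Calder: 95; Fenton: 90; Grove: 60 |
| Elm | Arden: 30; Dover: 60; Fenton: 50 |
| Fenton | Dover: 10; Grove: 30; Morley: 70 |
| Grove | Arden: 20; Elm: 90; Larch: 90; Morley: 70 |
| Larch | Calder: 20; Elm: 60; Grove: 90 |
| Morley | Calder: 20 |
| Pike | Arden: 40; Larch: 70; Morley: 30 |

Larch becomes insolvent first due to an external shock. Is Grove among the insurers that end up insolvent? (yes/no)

yes

Round 1 — Larch becomes insolvent (initial).
  Calder: +20 → 20 < 90
  Elm: +60 → 60 < 70
  Grove: +90 → 90 ≥ 30
Round 2 — Grove becomes insolvent.
  Arden: +20 → 20 < 110
  Elm: +90 → 150 ≥ 70
  Morley: +70 → 70 ≥ 30
Round 3 — Elm, Morley become insolvent.
  Arden: +30 → 50 < 110
  Calder: +20 → 40 < 90
  Dover: +60 → 60 < 90
  Fenton: +50 → 50 < 60
No further insolvencies.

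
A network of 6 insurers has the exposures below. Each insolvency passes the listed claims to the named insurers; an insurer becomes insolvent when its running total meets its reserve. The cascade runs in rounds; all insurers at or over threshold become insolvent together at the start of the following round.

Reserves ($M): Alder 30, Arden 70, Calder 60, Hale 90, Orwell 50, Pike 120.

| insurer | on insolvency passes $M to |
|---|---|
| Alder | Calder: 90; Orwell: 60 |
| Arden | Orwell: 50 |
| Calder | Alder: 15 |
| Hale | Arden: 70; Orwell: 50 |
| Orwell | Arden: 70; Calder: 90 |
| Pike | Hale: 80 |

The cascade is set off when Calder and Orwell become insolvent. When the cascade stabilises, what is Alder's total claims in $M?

Round 1 — Calder, Orwell become insolvent (initial).
  Alder: +15 → 15 < 30
  Arden: +70 → 70 ≥ 70
Round 2 — Arden becomes insolvent.
No further insolvencies.

15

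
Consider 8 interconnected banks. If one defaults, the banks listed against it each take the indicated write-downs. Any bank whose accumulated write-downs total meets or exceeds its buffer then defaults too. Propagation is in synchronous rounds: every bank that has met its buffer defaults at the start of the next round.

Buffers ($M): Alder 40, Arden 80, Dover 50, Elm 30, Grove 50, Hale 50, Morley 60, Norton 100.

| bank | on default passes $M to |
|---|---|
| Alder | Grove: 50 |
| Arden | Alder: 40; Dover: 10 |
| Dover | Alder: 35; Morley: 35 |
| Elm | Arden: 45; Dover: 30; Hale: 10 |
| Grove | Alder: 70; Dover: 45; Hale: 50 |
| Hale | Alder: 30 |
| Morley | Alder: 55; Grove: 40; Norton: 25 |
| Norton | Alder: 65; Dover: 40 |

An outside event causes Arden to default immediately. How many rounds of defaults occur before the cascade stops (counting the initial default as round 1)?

4

Round 1 — Arden defaults (initial).
  Alder: +40 → 40 ≥ 40
  Dover: +10 → 10 < 50
Round 2 — Alder defaults.
  Grove: +50 → 50 ≥ 50
Round 3 — Grove defaults.
  Dover: +45 → 55 ≥ 50
  Hale: +50 → 50 ≥ 50
Round 4 — Dover, Hale default.
  Morley: +35 → 35 < 60
No further defaults.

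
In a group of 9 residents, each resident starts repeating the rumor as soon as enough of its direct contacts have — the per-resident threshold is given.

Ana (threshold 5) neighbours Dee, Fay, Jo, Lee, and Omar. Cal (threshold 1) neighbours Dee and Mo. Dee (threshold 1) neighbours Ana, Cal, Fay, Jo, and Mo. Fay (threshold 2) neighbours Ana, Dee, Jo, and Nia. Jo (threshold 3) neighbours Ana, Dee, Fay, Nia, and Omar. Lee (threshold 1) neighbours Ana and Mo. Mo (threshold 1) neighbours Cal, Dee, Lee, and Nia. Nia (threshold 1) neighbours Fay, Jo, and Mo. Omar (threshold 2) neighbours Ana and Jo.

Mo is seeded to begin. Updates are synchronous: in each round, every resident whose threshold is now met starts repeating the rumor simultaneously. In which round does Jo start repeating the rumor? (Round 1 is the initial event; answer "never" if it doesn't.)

4

Round 1 — Mo starts repeating the rumor (initial).
Round 2 — checking thresholds:
  Cal: 1 of 2 neighbours ≥ 1, starts repeating the rumor.
  Dee: 1 of 5 neighbours ≥ 1, starts repeating the rumor.
  Lee: 1 of 2 neighbours ≥ 1, starts repeating the rumor.
  Nia: 1 of 3 neighbours ≥ 1, starts repeating the rumor.
Round 3 — checking thresholds:
  Ana: 2 of 5 neighbours < 5, holds.
  Fay: 2 of 4 neighbours ≥ 2, starts repeating the rumor.
  Jo: 2 of 5 neighbours < 3, holds.
Round 4 — checking thresholds:
  Ana: 3 of 5 neighbours < 5, holds.
  Jo: 3 of 5 neighbours ≥ 3, starts repeating the rumor.
Round 5 — no new spreads; cascade stops.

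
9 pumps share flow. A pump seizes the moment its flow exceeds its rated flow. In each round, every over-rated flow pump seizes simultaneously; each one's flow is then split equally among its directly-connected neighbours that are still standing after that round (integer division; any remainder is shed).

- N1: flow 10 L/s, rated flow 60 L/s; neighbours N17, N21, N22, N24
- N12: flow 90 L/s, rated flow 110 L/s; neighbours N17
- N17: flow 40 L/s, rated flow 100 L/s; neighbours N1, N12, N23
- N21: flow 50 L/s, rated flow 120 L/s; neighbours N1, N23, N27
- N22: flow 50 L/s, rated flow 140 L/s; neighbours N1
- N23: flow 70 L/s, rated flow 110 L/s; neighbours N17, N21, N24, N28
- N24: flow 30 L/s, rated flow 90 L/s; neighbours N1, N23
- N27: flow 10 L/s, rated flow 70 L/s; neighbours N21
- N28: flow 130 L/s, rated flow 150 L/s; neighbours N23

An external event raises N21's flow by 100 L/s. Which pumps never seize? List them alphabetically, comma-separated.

N1, N12, N17, N22, N24, N27

Round 1 — N21 at 150 > 120. N21 seizes.
  N21 sheds 150 L/s to N1, N23, N27: 50 each.
    N1: 10+50 = 60 ≤ 60
    N23: 70+50 = 120 > 110
    N27: 10+50 = 60 ≤ 70
Round 2 — N23 seizes.
  N23 sheds 120 L/s to N17, N24, N28: 40 each.
    N17: 40+40 = 80 ≤ 100
    N24: 30+40 = 70 ≤ 90
    N28: 130+40 = 170 > 150
Round 3 — N28 seizes.
  N28 sheds 170 L/s: no online neighbours, lost.
No further seizures.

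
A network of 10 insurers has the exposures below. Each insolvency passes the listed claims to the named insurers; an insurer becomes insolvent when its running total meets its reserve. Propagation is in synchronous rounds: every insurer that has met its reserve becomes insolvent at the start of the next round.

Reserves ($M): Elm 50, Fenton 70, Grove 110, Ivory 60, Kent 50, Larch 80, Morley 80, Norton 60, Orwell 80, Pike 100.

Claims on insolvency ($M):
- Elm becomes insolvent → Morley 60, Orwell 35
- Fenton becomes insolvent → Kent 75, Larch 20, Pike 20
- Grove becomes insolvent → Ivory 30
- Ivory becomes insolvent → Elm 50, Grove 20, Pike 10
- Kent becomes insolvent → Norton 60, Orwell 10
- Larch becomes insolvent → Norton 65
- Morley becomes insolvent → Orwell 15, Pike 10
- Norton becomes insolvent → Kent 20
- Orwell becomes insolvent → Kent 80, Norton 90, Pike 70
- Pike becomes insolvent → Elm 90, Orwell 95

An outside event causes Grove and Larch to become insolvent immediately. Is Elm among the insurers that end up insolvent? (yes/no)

no

Round 1 — Grove, Larch become insolvent (initial).
  Ivory: +30 → 30 < 60
  Norton: +65 → 65 ≥ 60
Round 2 — Norton becomes insolvent.
  Kent: +20 → 20 < 50
No further insolvencies.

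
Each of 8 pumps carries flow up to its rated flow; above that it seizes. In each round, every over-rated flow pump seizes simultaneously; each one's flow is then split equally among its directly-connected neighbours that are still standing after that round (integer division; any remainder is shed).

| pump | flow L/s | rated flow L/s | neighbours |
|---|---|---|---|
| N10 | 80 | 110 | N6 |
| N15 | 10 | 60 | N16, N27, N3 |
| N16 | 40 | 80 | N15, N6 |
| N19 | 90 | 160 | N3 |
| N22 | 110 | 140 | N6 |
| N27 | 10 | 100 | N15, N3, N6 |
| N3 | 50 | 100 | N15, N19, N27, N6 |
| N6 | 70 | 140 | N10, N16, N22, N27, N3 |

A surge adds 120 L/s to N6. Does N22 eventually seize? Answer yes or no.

yes

Round 1 — N6 at 190 > 140. N6 seizes.
  N6 sheds 190 L/s to N10, N16, N22, N27, N3: 38 each.
    N10: 80+38 = 118 > 110
    N16: 40+38 = 78 ≤ 80
    N22: 110+38 = 148 > 140
    N27: 10+38 = 48 ≤ 100
    N3: 50+38 = 88 ≤ 100
Round 2 — N10, N22 seize.
  N10 sheds 118 L/s: no online neighbours, lost.
  N22 sheds 148 L/s: no online neighbours, lost.
No further seizures.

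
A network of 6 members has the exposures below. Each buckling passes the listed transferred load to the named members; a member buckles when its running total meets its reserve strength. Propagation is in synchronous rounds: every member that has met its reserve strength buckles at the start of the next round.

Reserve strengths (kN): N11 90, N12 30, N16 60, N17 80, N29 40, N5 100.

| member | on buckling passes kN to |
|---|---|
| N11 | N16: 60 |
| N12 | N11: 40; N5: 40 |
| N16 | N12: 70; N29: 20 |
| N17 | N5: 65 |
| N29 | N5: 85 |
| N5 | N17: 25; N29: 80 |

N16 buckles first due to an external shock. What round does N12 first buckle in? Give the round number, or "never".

Round 1 — N16 buckles (initial).
  N12: +70 → 70 ≥ 30
  N29: +20 → 20 < 40
Round 2 — N12 buckles.
  N11: +40 → 40 < 90
  N5: +40 → 40 < 100
No further bucklings.

2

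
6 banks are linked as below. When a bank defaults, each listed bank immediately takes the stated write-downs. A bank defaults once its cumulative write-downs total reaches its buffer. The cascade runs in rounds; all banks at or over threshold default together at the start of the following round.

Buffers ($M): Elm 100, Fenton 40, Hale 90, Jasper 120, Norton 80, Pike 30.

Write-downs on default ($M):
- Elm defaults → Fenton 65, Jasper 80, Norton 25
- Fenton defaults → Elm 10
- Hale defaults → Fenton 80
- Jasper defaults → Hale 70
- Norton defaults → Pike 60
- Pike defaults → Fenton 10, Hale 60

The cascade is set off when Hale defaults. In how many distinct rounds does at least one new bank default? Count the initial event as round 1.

Round 1 — Hale defaults (initial).
  Fenton: +80 → 80 ≥ 40
Round 2 — Fenton defaults.
  Elm: +10 → 10 < 100
No further defaults.

2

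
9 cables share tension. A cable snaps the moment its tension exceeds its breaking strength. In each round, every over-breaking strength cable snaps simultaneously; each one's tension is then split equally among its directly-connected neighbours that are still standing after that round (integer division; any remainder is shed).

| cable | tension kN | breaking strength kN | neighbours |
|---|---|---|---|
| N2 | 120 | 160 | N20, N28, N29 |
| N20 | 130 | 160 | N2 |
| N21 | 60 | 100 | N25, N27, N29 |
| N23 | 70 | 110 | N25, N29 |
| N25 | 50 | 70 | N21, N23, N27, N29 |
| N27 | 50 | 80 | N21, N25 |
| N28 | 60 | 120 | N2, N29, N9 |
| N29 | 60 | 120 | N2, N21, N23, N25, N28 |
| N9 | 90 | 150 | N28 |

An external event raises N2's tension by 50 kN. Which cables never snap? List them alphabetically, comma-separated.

Round 1 — N2 at 170 > 160. N2 snaps.
  N2 sheds 170 kN to N20, N28, N29: 56 each (2 lost).
    N20: 130+56 = 186 > 160
    N28: 60+56 = 116 ≤ 120
    N29: 60+56 = 116 ≤ 120
Round 2 — N20 snaps.
  N20 sheds 186 kN: no online neighbours, lost.
No further breaks.

N21, N23, N25, N27, N28, N29, N9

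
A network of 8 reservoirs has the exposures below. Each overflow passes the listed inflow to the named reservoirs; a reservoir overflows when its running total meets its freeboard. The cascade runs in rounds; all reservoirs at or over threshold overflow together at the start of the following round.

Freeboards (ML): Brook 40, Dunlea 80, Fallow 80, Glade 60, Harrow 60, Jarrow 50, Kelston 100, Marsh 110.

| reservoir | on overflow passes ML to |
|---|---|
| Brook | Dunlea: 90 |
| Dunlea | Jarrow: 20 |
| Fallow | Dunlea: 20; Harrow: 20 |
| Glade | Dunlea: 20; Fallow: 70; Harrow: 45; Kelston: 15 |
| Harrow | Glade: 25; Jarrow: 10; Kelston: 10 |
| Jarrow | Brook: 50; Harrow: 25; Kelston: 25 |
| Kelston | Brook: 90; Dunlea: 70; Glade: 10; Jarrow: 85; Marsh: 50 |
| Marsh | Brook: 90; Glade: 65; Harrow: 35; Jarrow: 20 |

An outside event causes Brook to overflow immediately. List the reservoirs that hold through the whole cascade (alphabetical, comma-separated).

Fallow, Glade, Harrow, Jarrow, Kelston, Marsh

Round 1 — Brook overflows (initial).
  Dunlea: +90 → 90 ≥ 80
Round 2 — Dunlea overflows.
  Jarrow: +20 → 20 < 50
No further overflows.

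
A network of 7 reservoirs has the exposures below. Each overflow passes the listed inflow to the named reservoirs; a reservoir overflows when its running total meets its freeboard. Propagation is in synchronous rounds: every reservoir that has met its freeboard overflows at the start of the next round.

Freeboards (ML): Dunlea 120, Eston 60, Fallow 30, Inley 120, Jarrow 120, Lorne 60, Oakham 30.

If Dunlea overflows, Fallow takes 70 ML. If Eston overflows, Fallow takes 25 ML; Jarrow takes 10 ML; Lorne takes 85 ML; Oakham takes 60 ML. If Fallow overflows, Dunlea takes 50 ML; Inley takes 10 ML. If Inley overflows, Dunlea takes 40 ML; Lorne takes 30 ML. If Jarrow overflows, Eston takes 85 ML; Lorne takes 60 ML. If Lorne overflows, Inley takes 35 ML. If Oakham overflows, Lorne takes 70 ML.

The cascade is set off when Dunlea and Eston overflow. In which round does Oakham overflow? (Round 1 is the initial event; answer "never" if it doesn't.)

2

Round 1 — Dunlea, Eston overflow (initial).
  Fallow: +70+25 → 95 ≥ 30
  Jarrow: +10 → 10 < 120
  Lorne: +85 → 85 ≥ 60
  Oakham: +60 → 60 ≥ 30
Round 2 — Fallow, Lorne, Oakham overflow.
  Inley: +10+35 → 45 < 120
No further overflows.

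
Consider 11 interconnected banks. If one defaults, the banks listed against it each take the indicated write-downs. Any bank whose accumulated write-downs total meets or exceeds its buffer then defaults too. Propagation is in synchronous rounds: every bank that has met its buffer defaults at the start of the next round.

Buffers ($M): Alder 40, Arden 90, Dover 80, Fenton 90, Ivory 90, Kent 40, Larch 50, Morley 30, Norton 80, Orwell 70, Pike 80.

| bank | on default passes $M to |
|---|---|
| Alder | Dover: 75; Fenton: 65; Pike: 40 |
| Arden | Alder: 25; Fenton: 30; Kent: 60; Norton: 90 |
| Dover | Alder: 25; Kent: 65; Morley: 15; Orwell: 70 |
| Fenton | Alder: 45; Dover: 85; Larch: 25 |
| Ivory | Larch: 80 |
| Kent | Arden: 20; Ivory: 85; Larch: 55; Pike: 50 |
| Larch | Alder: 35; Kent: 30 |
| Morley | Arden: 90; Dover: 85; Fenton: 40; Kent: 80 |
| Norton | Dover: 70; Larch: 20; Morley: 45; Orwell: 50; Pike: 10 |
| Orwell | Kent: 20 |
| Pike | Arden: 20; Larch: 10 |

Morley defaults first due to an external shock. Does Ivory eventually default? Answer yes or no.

no

Round 1 — Morley defaults (initial).
  Arden: +90 → 90 ≥ 90
  Dover: +85 → 85 ≥ 80
  Fenton: +40 → 40 < 90
  Kent: +80 → 80 ≥ 40
Round 2 — Arden, Dover, Kent default.
  Alder: +25+25 → 50 ≥ 40
  Fenton: +30 → 70 < 90
  Ivory: +85 → 85 < 90
  Larch: +55 → 55 ≥ 50
  Norton: +90 → 90 ≥ 80
  Orwell: +70 → 70 ≥ 70
  Pike: +50 → 50 < 80
Round 3 — Alder, Larch, Norton, Orwell default.
  Fenton: +65 → 135 ≥ 90
  Pike: +40+10 → 100 ≥ 80
Round 4 — Fenton, Pike default.
No further defaults.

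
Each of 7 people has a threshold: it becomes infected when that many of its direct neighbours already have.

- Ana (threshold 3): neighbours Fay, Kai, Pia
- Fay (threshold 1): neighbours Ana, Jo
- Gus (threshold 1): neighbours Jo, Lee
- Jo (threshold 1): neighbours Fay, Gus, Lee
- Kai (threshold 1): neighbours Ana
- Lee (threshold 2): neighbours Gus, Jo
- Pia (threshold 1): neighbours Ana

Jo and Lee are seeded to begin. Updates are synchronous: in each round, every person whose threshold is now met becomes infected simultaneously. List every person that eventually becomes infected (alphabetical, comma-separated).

Fay, Gus, Jo, Lee

Round 1 — Jo, Lee become infected (initial).
Round 2 — checking thresholds:
  Fay: 1 of 2 neighbours ≥ 1, becomes infected.
  Gus: 2 of 2 neighbours ≥ 1, becomes infected.
Round 3 — no new infections; cascade stops.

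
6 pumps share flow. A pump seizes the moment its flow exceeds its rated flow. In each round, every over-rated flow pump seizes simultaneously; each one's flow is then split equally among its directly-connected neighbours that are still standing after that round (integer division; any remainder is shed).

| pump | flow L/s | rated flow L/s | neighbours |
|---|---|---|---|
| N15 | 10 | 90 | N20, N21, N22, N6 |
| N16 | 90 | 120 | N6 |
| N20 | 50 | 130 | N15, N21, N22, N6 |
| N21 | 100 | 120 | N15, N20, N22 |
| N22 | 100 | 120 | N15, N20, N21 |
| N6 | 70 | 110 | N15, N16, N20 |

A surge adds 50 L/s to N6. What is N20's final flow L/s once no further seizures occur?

Round 1 — N6 at 120 > 110. N6 seizes.
  N6 sheds 120 L/s to N15, N16, N20: 40 each.
    N15: 10+40 = 50 ≤ 90
    N16: 90+40 = 130 > 120
    N20: 50+40 = 90 ≤ 130
Round 2 — N16 seizes.
  N16 sheds 130 L/s: no online neighbours, lost.
No further seizures.

90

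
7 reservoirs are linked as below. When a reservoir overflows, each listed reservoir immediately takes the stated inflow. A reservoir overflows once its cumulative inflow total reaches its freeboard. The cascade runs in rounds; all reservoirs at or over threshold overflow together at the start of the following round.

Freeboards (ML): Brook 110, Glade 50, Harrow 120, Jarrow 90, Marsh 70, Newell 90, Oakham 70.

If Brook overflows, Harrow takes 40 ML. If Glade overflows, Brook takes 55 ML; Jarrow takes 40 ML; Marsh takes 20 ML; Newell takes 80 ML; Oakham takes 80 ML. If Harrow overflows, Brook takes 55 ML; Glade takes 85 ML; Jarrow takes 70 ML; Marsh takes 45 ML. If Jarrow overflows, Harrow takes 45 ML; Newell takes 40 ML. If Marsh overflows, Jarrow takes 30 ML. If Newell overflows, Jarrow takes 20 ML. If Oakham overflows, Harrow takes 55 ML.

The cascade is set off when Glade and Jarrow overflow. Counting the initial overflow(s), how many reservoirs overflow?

Round 1 — Glade, Jarrow overflow (initial).
  Brook: +55 → 55 < 110
  Harrow: +45 → 45 < 120
  Marsh: +20 → 20 < 70
  Newell: +80+40 → 120 ≥ 90
  Oakham: +80 → 80 ≥ 70
Round 2 — Newell, Oakham overflow.
  Harrow: +55 → 100 < 120
No further overflows.

4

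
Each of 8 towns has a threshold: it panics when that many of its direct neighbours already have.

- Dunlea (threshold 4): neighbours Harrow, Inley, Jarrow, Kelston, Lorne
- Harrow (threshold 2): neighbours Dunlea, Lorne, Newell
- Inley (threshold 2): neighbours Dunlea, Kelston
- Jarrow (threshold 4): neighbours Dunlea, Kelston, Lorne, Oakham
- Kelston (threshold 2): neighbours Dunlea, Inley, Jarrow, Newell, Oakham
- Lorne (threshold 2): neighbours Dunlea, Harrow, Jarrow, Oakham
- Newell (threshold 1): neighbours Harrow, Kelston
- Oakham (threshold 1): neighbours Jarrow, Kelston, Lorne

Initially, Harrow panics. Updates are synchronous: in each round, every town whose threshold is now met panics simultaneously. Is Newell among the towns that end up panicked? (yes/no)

Round 1 — Harrow panics (initial).
Round 2 — checking thresholds:
  Dunlea: 1 of 5 neighbours < 4, holds.
  Lorne: 1 of 4 neighbours < 2, holds.
  Newell: 1 of 2 neighbours ≥ 1, panics.
Round 3 — no new panics; cascade stops.

yes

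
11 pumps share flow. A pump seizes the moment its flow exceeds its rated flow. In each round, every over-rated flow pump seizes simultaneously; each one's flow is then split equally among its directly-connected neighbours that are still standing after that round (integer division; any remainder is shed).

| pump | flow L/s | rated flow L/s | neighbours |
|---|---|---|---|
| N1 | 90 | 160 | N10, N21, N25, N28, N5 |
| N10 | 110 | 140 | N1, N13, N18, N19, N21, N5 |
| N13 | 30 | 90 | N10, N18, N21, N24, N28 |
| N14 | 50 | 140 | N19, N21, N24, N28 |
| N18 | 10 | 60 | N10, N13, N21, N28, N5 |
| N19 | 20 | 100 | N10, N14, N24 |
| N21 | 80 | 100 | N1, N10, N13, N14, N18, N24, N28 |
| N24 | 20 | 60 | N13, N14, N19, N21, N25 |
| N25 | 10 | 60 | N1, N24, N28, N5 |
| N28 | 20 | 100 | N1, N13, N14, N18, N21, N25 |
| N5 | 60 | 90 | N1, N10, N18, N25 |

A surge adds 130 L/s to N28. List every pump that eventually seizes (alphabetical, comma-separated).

Round 1 — N28 at 150 > 100. N28 seizes.
  N28 sheds 150 L/s to N1, N13, N14, N18, N21, N25: 25 each.
    N1: 90+25 = 115 ≤ 160
    N13: 30+25 = 55 ≤ 90
    N14: 50+25 = 75 ≤ 140
    N18: 10+25 = 35 ≤ 60
    N21: 80+25 = 105 > 100
    N25: 10+25 = 35 ≤ 60
Round 2 — N21 seizes.
  N21 sheds 105 L/s to N1, N10, N13, N14, N18, N24: 17 each (3 lost).
    N1: 115+17 = 132 ≤ 160
    N10: 110+17 = 127 ≤ 140
    N13: 55+17 = 72 ≤ 90
    N14: 75+17 = 92 ≤ 140
    N18: 35+17 = 52 ≤ 60
    N24: 20+17 = 37 ≤ 60
No further seizures.

N21, N28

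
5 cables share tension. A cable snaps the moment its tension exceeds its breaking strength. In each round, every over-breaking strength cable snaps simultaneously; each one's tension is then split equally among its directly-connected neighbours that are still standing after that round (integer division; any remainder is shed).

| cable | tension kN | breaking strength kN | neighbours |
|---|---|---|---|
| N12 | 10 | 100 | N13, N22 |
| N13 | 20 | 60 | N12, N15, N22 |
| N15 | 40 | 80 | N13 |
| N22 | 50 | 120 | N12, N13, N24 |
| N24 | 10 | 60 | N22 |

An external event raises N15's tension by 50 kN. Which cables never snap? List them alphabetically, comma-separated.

Round 1 — N15 at 90 > 80. N15 snaps.
  N15 sheds 90 kN to N13: 90 each.
    N13: 20+90 = 110 > 60
Round 2 — N13 snaps.
  N13 sheds 110 kN to N12, N22: 55 each.
    N12: 10+55 = 65 ≤ 100
    N22: 50+55 = 105 ≤ 120
No further breaks.

N12, N22, N24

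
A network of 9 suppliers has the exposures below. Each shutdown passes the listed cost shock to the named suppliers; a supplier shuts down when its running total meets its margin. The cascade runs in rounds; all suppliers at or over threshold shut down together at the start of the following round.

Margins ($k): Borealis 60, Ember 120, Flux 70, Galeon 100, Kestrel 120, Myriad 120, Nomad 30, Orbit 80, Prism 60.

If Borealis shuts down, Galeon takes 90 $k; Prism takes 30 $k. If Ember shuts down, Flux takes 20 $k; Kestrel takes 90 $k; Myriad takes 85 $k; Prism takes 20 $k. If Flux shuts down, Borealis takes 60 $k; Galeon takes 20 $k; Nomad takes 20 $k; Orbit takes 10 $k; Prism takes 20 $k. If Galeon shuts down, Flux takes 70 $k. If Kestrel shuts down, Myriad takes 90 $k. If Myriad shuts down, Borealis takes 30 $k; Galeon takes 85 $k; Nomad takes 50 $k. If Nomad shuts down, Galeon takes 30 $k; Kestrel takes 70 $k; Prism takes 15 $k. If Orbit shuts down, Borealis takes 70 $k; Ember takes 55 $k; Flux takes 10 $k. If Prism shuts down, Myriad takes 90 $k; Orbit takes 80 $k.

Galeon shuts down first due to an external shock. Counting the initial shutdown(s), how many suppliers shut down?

Round 1 — Galeon shuts down (initial).
  Flux: +70 → 70 ≥ 70
Round 2 — Flux shuts down.
  Borealis: +60 → 60 ≥ 60
  Nomad: +20 → 20 < 30
  Orbit: +10 → 10 < 80
  Prism: +20 → 20 < 60
Round 3 — Borealis shuts down.
  Prism: +30 → 50 < 60
No further shutdowns.

3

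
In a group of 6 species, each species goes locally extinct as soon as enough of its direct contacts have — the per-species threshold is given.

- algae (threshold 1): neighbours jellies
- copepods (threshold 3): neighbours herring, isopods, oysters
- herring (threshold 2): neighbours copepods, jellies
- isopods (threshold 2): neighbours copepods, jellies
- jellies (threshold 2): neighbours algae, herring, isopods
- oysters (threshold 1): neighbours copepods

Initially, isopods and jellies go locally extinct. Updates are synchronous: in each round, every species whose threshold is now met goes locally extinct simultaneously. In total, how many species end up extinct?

Round 1 — isopods, jellies go locally extinct (initial).
Round 2 — checking thresholds:
  algae: 1 of 1 neighbours ≥ 1, goes locally extinct.
  copepods: 1 of 3 neighbours < 3, not yet.
  herring: 1 of 2 neighbours < 2, not yet.
Round 3 — no new extinctions; cascade stops.

3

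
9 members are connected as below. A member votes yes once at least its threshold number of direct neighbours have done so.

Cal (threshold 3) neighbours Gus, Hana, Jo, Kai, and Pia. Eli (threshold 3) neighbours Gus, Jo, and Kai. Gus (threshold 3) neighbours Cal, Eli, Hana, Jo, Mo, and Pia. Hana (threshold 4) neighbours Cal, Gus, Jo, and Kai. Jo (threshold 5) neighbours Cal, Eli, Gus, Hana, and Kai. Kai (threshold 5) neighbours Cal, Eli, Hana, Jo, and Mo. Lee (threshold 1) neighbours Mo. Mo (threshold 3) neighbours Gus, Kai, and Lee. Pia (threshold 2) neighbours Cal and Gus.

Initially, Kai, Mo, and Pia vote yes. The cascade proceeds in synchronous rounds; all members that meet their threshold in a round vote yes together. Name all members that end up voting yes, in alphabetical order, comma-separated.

Round 1 — Kai, Mo, Pia vote yes (initial).
Round 2 — checking thresholds:
  Cal: 2 of 5 neighbours < 3, not yet.
  Eli: 1 of 3 neighbours < 3, not yet.
  Gus: 2 of 6 neighbours < 3, not yet.
  Hana: 1 of 4 neighbours < 4, not yet.
  Jo: 1 of 5 neighbours < 5, not yet.
  Lee: 1 of 1 neighbours ≥ 1, votes yes.
Round 3 — no new yes votes; cascade stops.

Kai, Lee, Mo, Pia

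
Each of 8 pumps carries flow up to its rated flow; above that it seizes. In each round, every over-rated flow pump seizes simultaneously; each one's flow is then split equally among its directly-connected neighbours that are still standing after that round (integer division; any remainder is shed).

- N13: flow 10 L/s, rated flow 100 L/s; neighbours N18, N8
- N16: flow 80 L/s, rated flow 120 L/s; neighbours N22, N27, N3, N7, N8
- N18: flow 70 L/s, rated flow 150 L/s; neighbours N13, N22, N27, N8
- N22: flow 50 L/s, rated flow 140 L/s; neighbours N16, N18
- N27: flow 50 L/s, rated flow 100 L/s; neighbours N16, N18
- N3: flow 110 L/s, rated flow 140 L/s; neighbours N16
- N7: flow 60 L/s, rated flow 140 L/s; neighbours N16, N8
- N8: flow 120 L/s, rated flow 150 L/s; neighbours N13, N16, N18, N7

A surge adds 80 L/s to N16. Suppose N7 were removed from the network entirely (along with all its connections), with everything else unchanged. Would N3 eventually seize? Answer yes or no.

With N7 removed:
Round 1 — N16 at 160 > 120. N16 seizes.
  N16 sheds 160 L/s to N22, N27, N3, N8: 40 each.
    N22: 50+40 = 90 ≤ 140
    N27: 50+40 = 90 ≤ 100
    N3: 110+40 = 150 > 140
    N8: 120+40 = 160 > 150
Round 2 — N3, N8 seize.
  N3 sheds 150 L/s: no online neighbours, lost.
  N8 sheds 160 L/s to N13, N18: 80 each.
    N13: 10+80 = 90 ≤ 100
    N18: 70+80 = 150 ≤ 150
No further seizures.

yes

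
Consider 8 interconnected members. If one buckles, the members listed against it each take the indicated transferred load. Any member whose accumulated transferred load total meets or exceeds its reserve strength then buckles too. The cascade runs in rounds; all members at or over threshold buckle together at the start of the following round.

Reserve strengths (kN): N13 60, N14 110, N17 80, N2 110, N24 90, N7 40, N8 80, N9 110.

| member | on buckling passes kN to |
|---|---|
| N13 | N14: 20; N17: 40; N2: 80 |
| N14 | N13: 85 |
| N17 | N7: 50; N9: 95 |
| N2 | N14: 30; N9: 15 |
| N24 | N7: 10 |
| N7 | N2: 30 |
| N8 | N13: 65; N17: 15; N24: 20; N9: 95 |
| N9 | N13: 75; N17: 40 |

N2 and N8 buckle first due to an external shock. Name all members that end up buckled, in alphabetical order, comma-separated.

N13, N17, N2, N7, N8, N9

Round 1 — N2, N8 buckle (initial).
  N13: +65 → 65 ≥ 60
  N14: +30 → 30 < 110
  N17: +15 → 15 < 80
  N24: +20 → 20 < 90
  N9: +15+95 → 110 ≥ 110
Round 2 — N13, N9 buckle.
  N14: +20 → 50 < 110
  N17: +40+40 → 95 ≥ 80
Round 3 — N17 buckles.
  N7: +50 → 50 ≥ 40
Round 4 — N7 buckles.
No further bucklings.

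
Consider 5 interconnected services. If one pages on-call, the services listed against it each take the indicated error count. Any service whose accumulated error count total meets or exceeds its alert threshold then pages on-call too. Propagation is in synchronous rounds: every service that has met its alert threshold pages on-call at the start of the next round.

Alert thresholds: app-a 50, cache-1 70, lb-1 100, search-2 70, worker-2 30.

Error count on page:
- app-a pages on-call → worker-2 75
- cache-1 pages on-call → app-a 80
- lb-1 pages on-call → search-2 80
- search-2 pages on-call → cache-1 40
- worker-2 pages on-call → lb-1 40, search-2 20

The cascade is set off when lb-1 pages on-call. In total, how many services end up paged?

Round 1 — lb-1 pages on-call (initial).
  search-2: +80 → 80 ≥ 70
Round 2 — search-2 pages on-call.
  cache-1: +40 → 40 < 70
No further pages.

2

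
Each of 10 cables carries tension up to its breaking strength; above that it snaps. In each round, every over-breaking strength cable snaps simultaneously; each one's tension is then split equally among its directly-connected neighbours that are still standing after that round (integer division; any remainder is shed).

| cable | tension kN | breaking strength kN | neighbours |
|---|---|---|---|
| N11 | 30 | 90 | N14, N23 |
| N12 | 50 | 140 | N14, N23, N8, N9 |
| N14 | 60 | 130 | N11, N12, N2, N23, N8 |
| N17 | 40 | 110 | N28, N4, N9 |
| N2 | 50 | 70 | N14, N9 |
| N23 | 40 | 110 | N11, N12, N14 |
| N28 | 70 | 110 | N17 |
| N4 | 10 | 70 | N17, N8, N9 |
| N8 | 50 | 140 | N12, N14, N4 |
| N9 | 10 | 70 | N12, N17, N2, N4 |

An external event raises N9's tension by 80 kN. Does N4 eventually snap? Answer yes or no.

Round 1 — N9 at 90 > 70. N9 snaps.
  N9 sheds 90 kN to N12, N17, N2, N4: 22 each (2 lost).
    N12: 50+22 = 72 ≤ 140
    N17: 40+22 = 62 ≤ 110
    N2: 50+22 = 72 > 70
    N4: 10+22 = 32 ≤ 70
Round 2 — N2 snaps.
  N2 sheds 72 kN to N14: 72 each.
    N14: 60+72 = 132 > 130
Round 3 — N14 snaps.
  N14 sheds 132 kN to N11, N12, N23, N8: 33 each.
    N11: 30+33 = 63 ≤ 90
    N12: 72+33 = 105 ≤ 140
    N23: 40+33 = 73 ≤ 110
    N8: 50+33 = 83 ≤ 140
No further breaks.

no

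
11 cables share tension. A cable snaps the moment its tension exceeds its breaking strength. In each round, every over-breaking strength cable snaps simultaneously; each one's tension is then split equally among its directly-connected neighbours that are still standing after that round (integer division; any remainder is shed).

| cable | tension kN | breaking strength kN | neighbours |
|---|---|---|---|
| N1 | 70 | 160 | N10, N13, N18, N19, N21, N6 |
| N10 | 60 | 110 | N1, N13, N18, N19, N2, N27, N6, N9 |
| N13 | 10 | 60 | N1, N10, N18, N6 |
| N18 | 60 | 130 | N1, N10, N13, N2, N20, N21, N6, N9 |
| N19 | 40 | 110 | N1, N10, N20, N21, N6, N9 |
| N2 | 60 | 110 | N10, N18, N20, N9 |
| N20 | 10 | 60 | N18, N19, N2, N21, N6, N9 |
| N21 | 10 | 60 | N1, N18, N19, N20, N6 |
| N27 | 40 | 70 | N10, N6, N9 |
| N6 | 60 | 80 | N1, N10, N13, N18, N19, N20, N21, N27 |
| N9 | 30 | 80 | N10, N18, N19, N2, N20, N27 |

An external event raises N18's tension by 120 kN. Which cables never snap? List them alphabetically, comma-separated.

N1, N10, N13, N19, N2, N20, N21, N27, N9

Round 1 — N18 at 180 > 130. N18 snaps.
  N18 sheds 180 kN to N1, N10, N13, N2, N20, N21, N6, N9: 22 each (4 lost).
    N1: 70+22 = 92 ≤ 160
    N10: 60+22 = 82 ≤ 110
    N13: 10+22 = 32 ≤ 60
    N2: 60+22 = 82 ≤ 110
    N20: 10+22 = 32 ≤ 60
    N21: 10+22 = 32 ≤ 60
    N6: 60+22 = 82 > 80
    N9: 30+22 = 52 ≤ 80
Round 2 — N6 snaps.
  N6 sheds 82 kN to N1, N10, N13, N19, N20, N21, N27: 11 each (5 lost).
    N1: 92+11 = 103 ≤ 160
    N10: 82+11 = 93 ≤ 110
    N13: 32+11 = 43 ≤ 60
    N19: 40+11 = 51 ≤ 110
    N20: 32+11 = 43 ≤ 60
    N21: 32+11 = 43 ≤ 60
    N27: 40+11 = 51 ≤ 70
No further breaks.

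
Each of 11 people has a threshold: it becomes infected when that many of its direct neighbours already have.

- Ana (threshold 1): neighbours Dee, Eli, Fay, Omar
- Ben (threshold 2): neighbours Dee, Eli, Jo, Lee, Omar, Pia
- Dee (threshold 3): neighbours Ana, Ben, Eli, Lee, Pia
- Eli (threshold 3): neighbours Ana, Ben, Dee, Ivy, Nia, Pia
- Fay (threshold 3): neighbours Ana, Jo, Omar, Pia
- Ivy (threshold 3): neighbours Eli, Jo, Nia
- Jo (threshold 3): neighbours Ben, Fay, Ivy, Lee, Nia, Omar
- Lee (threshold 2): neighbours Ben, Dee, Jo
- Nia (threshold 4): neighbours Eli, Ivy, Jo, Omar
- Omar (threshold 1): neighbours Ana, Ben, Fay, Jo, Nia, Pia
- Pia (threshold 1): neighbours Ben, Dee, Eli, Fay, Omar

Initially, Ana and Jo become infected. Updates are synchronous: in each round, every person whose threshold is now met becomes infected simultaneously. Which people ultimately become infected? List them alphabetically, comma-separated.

Round 1 — Ana, Jo become infected (initial).
Round 2 — checking thresholds:
  Ben: 1 of 6 neighbours < 2, below threshold.
  Dee: 1 of 5 neighbours < 3, below threshold.
  Eli: 1 of 6 neighbours < 3, below threshold.
  Fay: 2 of 4 neighbours < 3, below threshold.
  Ivy: 1 of 3 neighbours < 3, below threshold.
  Lee: 1 of 3 neighbours < 2, below threshold.
  Nia: 1 of 4 neighbours < 4, below threshold.
  Omar: 2 of 6 neighbours ≥ 1, becomes infected.
Round 3 — checking thresholds:
  Ben: 2 of 6 neighbours ≥ 2, becomes infected.
  Dee: 1 of 5 neighbours < 3, below threshold.
  Eli: 1 of 6 neighbours < 3, below threshold.
  Fay: 3 of 4 neighbours ≥ 3, becomes infected.
  Ivy: 1 of 3 neighbours < 3, below threshold.
  Lee: 1 of 3 neighbours < 2, below threshold.
  Nia: 2 of 4 neighbours < 4, below threshold.
  Pia: 1 of 5 neighbours ≥ 1, becomes infected.
Round 4 — checking thresholds:
  Dee: 3 of 5 neighbours ≥ 3, becomes infected.
  Eli: 3 of 6 neighbours ≥ 3, becomes infected.
  Ivy: 1 of 3 neighbours < 3, below threshold.
  Lee: 2 of 3 neighbours ≥ 2, becomes infected.
  Nia: 2 of 4 neighbours < 4, below threshold.
Round 5 — no new infections; cascade stops.

Ana, Ben, Dee, Eli, Fay, Jo, Lee, Omar, Pia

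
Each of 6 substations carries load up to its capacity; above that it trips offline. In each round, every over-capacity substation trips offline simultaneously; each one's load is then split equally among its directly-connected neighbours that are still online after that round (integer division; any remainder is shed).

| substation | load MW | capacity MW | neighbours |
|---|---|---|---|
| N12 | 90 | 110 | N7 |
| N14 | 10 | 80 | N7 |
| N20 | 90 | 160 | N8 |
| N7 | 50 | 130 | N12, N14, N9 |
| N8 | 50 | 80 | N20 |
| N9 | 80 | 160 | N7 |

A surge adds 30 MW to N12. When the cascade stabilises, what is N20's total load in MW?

90

Round 1 — N12 at 120 > 110. N12 trips offline.
  N12 sheds 120 MW to N7: 120 each.
    N7: 50+120 = 170 > 130
Round 2 — N7 trips offline.
  N7 sheds 170 MW to N14, N9: 85 each.
    N14: 10+85 = 95 > 80
    N9: 80+85 = 165 > 160
Round 3 — N14, N9 trip offline.
  N14 sheds 95 MW: no online neighbours, lost.
  N9 sheds 165 MW: no online neighbours, lost.
No further trips.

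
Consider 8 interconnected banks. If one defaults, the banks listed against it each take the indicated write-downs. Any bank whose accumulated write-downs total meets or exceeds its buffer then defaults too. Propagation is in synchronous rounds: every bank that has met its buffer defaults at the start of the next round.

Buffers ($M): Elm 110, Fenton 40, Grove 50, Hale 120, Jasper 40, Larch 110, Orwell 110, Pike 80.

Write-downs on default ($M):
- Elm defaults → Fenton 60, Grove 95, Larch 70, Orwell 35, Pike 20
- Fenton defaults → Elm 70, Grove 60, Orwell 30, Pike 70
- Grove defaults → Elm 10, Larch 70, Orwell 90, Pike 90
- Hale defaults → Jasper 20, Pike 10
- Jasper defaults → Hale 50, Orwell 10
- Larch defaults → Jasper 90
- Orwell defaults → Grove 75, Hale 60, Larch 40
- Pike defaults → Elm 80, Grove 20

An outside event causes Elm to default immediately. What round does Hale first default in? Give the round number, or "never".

never

Round 1 — Elm defaults (initial).
  Fenton: +60 → 60 ≥ 40
  Grove: +95 → 95 ≥ 50
  Larch: +70 → 70 < 110
  Orwell: +35 → 35 < 110
  Pike: +20 → 20 < 80
Round 2 — Fenton, Grove default.
  Larch: +70 → 140 ≥ 110
  Orwell: +30+90 → 155 ≥ 110
  Pike: +70+90 → 180 ≥ 80
Round 3 — Larch, Orwell, Pike default.
  Hale: +60 → 60 < 120
  Jasper: +90 → 90 ≥ 40
Round 4 — Jasper defaults.
  Hale: +50 → 110 < 120
No further defaults.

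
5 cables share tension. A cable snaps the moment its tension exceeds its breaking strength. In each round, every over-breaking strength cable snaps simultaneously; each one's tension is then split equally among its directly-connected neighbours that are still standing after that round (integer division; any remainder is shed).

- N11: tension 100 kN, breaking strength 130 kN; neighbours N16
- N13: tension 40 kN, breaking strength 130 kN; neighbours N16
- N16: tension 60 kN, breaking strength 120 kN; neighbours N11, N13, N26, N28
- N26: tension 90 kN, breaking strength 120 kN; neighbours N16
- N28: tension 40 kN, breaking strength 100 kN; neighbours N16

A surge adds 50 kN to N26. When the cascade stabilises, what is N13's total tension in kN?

Round 1 — N26 at 140 > 120. N26 snaps.
  N26 sheds 140 kN to N16: 140 each.
    N16: 60+140 = 200 > 120
Round 2 — N16 snaps.
  N16 sheds 200 kN to N11, N13, N28: 66 each (2 lost).
    N11: 100+66 = 166 > 130
    N13: 40+66 = 106 ≤ 130
    N28: 40+66 = 106 > 100
Round 3 — N11, N28 snap.
  N11 sheds 166 kN: no online neighbours, lost.
  N28 sheds 106 kN: no online neighbours, lost.
No further breaks.

106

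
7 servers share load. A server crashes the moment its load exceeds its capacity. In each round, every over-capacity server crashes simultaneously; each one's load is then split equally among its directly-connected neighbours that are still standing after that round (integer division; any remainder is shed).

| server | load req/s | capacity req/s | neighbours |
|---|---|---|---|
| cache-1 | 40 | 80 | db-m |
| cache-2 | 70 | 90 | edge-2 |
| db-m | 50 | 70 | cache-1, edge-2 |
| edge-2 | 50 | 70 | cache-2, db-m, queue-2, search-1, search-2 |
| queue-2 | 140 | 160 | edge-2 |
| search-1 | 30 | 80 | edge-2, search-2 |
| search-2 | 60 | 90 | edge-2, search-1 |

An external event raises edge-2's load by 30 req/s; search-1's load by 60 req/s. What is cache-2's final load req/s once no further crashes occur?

90

Round 1 — edge-2 at 80 > 70; search-1 at 90 > 80. edge-2, search-1 crash.
  edge-2 sheds 80 req/s to cache-2, db-m, queue-2, search-2: 20 each.
    cache-2: 70+20 = 90 ≤ 90
    db-m: 50+20 = 70 ≤ 70
    queue-2: 140+20 = 160 ≤ 160
    search-2: 60+20 = 80 ≤ 90
  search-1 sheds 90 req/s to search-2: 90 each.
    search-2: 80+90 = 170 > 90
Round 2 — search-2 crashes.
  search-2 sheds 170 req/s: no online neighbours, lost.
No further crashes.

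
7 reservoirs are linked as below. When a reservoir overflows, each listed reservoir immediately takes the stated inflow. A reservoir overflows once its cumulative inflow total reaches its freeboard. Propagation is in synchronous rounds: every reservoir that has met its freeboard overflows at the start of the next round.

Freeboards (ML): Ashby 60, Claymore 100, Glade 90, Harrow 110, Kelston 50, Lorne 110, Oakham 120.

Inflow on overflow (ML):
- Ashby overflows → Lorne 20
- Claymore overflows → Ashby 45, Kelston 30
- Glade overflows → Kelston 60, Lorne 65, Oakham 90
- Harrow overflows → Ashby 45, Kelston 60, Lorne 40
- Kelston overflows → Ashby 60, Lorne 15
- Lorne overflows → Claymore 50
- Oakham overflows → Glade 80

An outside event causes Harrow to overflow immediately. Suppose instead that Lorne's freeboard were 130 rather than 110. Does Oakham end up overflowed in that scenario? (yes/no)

With Lorne's freeboard at 130:
Round 1 — Harrow overflows (initial).
  Ashby: +45 → 45 < 60
  Kelston: +60 → 60 ≥ 50
  Lorne: +40 → 40 < 130
Round 2 — Kelston overflows.
  Ashby: +60 → 105 ≥ 60
  Lorne: +15 → 55 < 130
Round 3 — Ashby overflows.
  Lorne: +20 → 75 < 130
No further overflows.

no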